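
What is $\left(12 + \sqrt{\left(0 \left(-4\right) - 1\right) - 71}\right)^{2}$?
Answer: $72 + 144 i \sqrt{2} \approx 72.0 + 203.65 i$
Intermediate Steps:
$\left(12 + \sqrt{\left(0 \left(-4\right) - 1\right) - 71}\right)^{2} = \left(12 + \sqrt{\left(0 - 1\right) - 71}\right)^{2} = \left(12 + \sqrt{-1 - 71}\right)^{2} = \left(12 + \sqrt{-72}\right)^{2} = \left(12 + 6 i \sqrt{2}\right)^{2}$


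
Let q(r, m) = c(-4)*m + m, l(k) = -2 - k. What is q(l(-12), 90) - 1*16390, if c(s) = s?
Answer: -16660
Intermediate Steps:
q(r, m) = -3*m (q(r, m) = -4*m + m = -3*m)
q(l(-12), 90) - 1*16390 = -3*90 - 1*16390 = -270 - 16390 = -16660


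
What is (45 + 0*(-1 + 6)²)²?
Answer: 2025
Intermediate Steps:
(45 + 0*(-1 + 6)²)² = (45 + 0*5²)² = (45 + 0*25)² = (45 + 0)² = 45² = 2025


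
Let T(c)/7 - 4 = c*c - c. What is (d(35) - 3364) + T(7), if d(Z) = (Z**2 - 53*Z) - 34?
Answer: -3706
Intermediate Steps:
d(Z) = -34 + Z**2 - 53*Z
T(c) = 28 - 7*c + 7*c**2 (T(c) = 28 + 7*(c*c - c) = 28 + 7*(c**2 - c) = 28 + (-7*c + 7*c**2) = 28 - 7*c + 7*c**2)
(d(35) - 3364) + T(7) = ((-34 + 35**2 - 53*35) - 3364) + (28 - 7*7 + 7*7**2) = ((-34 + 1225 - 1855) - 3364) + (28 - 49 + 7*49) = (-664 - 3364) + (28 - 49 + 343) = -4028 + 322 = -3706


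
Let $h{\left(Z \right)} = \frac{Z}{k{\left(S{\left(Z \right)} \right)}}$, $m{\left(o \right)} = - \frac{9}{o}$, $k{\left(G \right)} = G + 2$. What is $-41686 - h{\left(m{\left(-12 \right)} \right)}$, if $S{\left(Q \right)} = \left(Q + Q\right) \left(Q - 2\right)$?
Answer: $-41692$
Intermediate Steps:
$S{\left(Q \right)} = 2 Q \left(-2 + Q\right)$
$k{\left(G \right)} = 2 + G$
$h{\left(Z \right)} = \frac{Z}{2 + 2 Z \left(-2 + Z\right)}$
$-41686 - h{\left(m{\left(-12 \right)} \right)} = -41686 - \frac{\left(-9\right) \frac{1}{-12}}{2 \left(1 + - \frac{9}{-12} \left(-2 - \frac{9}{-12}\right)\right)} = -41686 - \frac{\left(-9\right) \left(- \frac{1}{12}\right)}{2 \left(1 + \left(-9\right) \left(- \frac{1}{12}\right) \left(-2 - - \frac{3}{4}\right)\right)} = -41686 - \frac{1}{2} \cdot \frac{3}{4} \frac{1}{1 + \frac{3 \left(-2 + \frac{3}{4}\right)}{4}} = -41686 - \frac{1}{2} \cdot \frac{3}{4} \frac{1}{1 + \frac{3}{4} \left(- \frac{5}{4}\right)} = -41686 - \frac{1}{2} \cdot \frac{3}{4} \frac{1}{1 - \frac{15}{16}} = -41686 - \frac{1}{2} \cdot \frac{3}{4} \frac{1}{\frac{1}{16}} = -41686 - \frac{1}{2} \cdot \frac{3}{4} \cdot 16 = -41686 - 6 = -41692$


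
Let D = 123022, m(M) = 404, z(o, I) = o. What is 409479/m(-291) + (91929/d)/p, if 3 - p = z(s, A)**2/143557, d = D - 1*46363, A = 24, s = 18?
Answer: 44600765049493/43986627564 ≈ 1014.0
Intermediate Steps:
d = 76659 (d = 123022 - 1*46363 = 123022 - 46363 = 76659)
p = 430347/143557 (p = 3 - 18**2/143557 = 3 - 324/143557 = 430347/143557 ≈ 2.9977)
409479/m(-291) + (91929/d)/p = 409479/404 + (91929/76659)/(430347/143557) = 409479*(1/404) + (91929*(1/76659))*(143557/430347) = 409479/404 + (30643/25553)*(143557/430347) = 409479/404 + 4399017151/10996656891 = 44600765049493/43986627564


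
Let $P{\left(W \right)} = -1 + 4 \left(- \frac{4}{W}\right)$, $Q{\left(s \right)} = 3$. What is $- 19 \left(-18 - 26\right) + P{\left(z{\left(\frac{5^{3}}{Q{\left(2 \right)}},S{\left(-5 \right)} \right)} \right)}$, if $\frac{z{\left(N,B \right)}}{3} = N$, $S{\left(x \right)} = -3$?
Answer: $\frac{104359}{125} \approx 834.87$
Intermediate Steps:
$z{\left(N,B \right)} = 3 N$
$P{\left(W \right)} = -1 - \frac{16}{W}$
$- 19 \left(-18 - 26\right) + P{\left(z{\left(\frac{5^{3}}{Q{\left(2 \right)}},S{\left(-5 \right)} \right)} \right)} = - 19 \left(-18 - 26\right) + \frac{-16 - 3 \frac{5^{3}}{3}}{3 \frac{5^{3}}{3}} = - 19 \left(-18 - 26\right) + \frac{-16 - 3 \cdot 125 \cdot \frac{1}{3}}{3 \cdot 125 \cdot \frac{1}{3}} = \left(-19\right) \left(-44\right) + \frac{-16 - 3 \cdot \frac{125}{3}}{3 \cdot \frac{125}{3}} = 836 + \frac{-16 - 125}{125} = 836 + \frac{1}{125} \left(-141\right) = 836 - \frac{141}{125} = \frac{104359}{125}$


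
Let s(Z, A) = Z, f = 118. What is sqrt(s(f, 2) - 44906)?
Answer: 2*I*sqrt(11197) ≈ 211.63*I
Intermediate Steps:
sqrt(s(f, 2) - 44906) = sqrt(118 - 44906) = sqrt(-44788) = 2*I*sqrt(11197)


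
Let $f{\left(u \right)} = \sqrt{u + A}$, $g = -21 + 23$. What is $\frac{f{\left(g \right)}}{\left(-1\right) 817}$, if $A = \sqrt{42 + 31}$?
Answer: $- \frac{\sqrt{2 + \sqrt{73}}}{817} \approx -0.0039745$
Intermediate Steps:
$g = 2$
$A = \sqrt{73} \approx 8.544$
$f{\left(u \right)} = \sqrt{u + \sqrt{73}}$
$\frac{f{\left(g \right)}}{\left(-1\right) 817} = \frac{\sqrt{2 + \sqrt{73}}}{\left(-1\right) 817} = \frac{\sqrt{2 + \sqrt{73}}}{-817} = \sqrt{2 + \sqrt{73}} \left(- \frac{1}{817}\right) = - \frac{\sqrt{2 + \sqrt{73}}}{817}$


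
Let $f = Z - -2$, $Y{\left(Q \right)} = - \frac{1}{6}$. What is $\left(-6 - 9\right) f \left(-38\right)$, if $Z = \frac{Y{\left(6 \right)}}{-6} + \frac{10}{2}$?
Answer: $\frac{24035}{6} \approx 4005.8$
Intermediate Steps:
$Y{\left(Q \right)} = - \frac{1}{6}$ ($Y{\left(Q \right)} = \left(-1\right) \frac{1}{6} = - \frac{1}{6}$)
$Z = \frac{181}{36}$ ($Z = - \frac{1}{6 \left(-6\right)} + \frac{10}{2} = \left(- \frac{1}{6}\right) \left(- \frac{1}{6}\right) + 10 \cdot \frac{1}{2} = \frac{1}{36} + 5 = \frac{181}{36} \approx 5.0278$)
$f = \frac{253}{36}$ ($f = \frac{181}{36} - -2 = \frac{181}{36} + 2 = \frac{253}{36} \approx 7.0278$)
$\left(-6 - 9\right) f \left(-38\right) = \left(-6 - 9\right) \frac{253}{36} \left(-38\right) = \left(-15\right) \frac{253}{36} \left(-38\right) = \left(- \frac{1265}{12}\right) \left(-38\right) = \frac{24035}{6}$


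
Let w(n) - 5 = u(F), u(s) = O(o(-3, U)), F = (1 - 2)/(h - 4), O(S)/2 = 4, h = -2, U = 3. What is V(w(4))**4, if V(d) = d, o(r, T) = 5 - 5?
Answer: 28561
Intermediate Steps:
o(r, T) = 0
O(S) = 8 (O(S) = 2*4 = 8)
F = 1/6 (F = (1 - 2)/(-2 - 4) = -1/(-6) = -1*(-1/6) = 1/6 ≈ 0.16667)
u(s) = 8
w(n) = 13 (w(n) = 5 + 8 = 13)
V(w(4))**4 = 13**4 = 28561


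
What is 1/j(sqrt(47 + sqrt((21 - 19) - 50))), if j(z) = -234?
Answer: -1/234 ≈ -0.0042735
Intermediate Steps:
1/j(sqrt(47 + sqrt((21 - 19) - 50))) = 1/(-234) = -1/234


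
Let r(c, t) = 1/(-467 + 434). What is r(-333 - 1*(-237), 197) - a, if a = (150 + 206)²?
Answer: -4182289/33 ≈ -1.2674e+5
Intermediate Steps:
a = 126736 (a = 356² = 126736)
r(c, t) = -1/33 (r(c, t) = 1/(-33) = -1/33)
r(-333 - 1*(-237), 197) - a = -1/33 - 1*126736 = -1/33 - 126736 = -4182289/33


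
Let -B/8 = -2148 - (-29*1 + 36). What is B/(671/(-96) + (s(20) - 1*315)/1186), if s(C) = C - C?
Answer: -981438720/413023 ≈ -2376.2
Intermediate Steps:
s(C) = 0
B = 17240 (B = -8*(-2148 - (-29*1 + 36)) = -8*(-2148 - (-29 + 36)) = -8*(-2148 - 1*7) = -8*(-2148 - 7) = -8*(-2155) = 17240)
B/(671/(-96) + (s(20) - 1*315)/1186) = 17240/(671/(-96) + (0 - 1*315)/1186) = 17240/(671*(-1/96) + (0 - 315)*(1/1186)) = 17240/(-671/96 - 315*1/1186) = 17240/(-671/96 - 315/1186) = 17240/(-413023/56928) = 17240*(-56928/413023) = -981438720/413023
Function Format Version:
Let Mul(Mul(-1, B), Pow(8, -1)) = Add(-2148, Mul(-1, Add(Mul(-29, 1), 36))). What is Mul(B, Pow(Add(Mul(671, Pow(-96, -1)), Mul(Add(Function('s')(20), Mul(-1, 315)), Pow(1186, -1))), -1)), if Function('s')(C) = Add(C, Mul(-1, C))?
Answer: Rational(-981438720, 413023) ≈ -2376.2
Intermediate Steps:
Function('s')(C) = 0
B = 17240 (B = Mul(-8, Add(-2148, Mul(-1, Add(Mul(-29, 1), 36)))) = Mul(-8, Add(-2148, Mul(-1, Add(-29, 36)))) = Mul(-8, Add(-2148, Mul(-1, 7))) = Mul(-8, Add(-2148, -7)) = Mul(-8, -2155) = 17240)
Mul(B, Pow(Add(Mul(671, Pow(-96, -1)), Mul(Add(Function('s')(20), Mul(-1, 315)), Pow(1186, -1))), -1)) = Mul(17240, Pow(Add(Mul(671, Pow(-96, -1)), Mul(Add(0, Mul(-1, 315)), Pow(1186, -1))), -1)) = Mul(17240, Pow(Add(Mul(671, Rational(-1, 96)), Mul(Add(0, -315), Rational(1, 1186))), -1)) = Mul(17240, Pow(Add(Rational(-671, 96), Mul(-315, Rational(1, 1186))), -1)) = Mul(17240, Pow(Add(Rational(-671, 96), Rational(-315, 1186)), -1)) = Mul(17240, Pow(Rational(-413023, 56928), -1)) = Mul(17240, Rational(-56928, 413023)) = Rational(-981438720, 413023)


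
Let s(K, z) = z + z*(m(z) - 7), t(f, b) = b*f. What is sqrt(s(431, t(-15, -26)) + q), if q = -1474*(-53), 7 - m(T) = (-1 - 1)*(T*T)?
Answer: 4*sqrt(7419782) ≈ 10896.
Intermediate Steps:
m(T) = 7 + 2*T**2 (m(T) = 7 - (-1 - 1)*T*T = 7 - (-2)*T**2 = 7 + 2*T**2)
q = 78122
s(K, z) = z + 2*z**3 (s(K, z) = z + z*((7 + 2*z**2) - 7) = z + z*(2*z**2) = z + 2*z**3)
sqrt(s(431, t(-15, -26)) + q) = sqrt((-26*(-15) + 2*(-26*(-15))**3) + 78122) = sqrt((390 + 2*390**3) + 78122) = sqrt((390 + 2*59319000) + 78122) = sqrt((390 + 118638000) + 78122) = sqrt(118638390 + 78122) = sqrt(118716512) = 4*sqrt(7419782)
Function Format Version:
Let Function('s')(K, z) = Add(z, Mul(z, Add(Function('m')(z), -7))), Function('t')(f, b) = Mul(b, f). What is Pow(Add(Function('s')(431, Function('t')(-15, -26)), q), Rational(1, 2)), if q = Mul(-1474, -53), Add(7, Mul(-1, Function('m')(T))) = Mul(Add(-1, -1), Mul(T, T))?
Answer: Mul(4, Pow(7419782, Rational(1, 2))) ≈ 10896.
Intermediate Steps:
Function('m')(T) = Add(7, Mul(2, Pow(T, 2))) (Function('m')(T) = Add(7, Mul(-1, Mul(Add(-1, -1), Mul(T, T)))) = Add(7, Mul(-1, Mul(-2, Pow(T, 2)))) = Add(7, Mul(2, Pow(T, 2))))
q = 78122
Function('s')(K, z) = Add(z, Mul(2, Pow(z, 3))) (Function('s')(K, z) = Add(z, Mul(z, Add(Add(7, Mul(2, Pow(z, 2))), -7))) = Add(z, Mul(z, Mul(2, Pow(z, 2)))) = Add(z, Mul(2, Pow(z, 3))))
Pow(Add(Function('s')(431, Function('t')(-15, -26)), q), Rational(1, 2)) = Pow(Add(Add(Mul(-26, -15), Mul(2, Pow(Mul(-26, -15), 3))), 78122), Rational(1, 2)) = Pow(Add(Add(390, Mul(2, Pow(390, 3))), 78122), Rational(1, 2)) = Pow(Add(Add(390, Mul(2, 59319000)), 78122), Rational(1, 2)) = Pow(Add(Add(390, 118638000), 78122), Rational(1, 2)) = Pow(Add(118638390, 78122), Rational(1, 2)) = Pow(118716512, Rational(1, 2)) = Mul(4, Pow(7419782, Rational(1, 2)))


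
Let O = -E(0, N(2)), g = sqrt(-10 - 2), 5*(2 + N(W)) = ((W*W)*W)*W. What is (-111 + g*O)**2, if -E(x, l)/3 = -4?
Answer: 10593 + 5328*I*sqrt(3) ≈ 10593.0 + 9228.4*I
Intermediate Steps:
N(W) = -2 + W**4/5 (N(W) = -2 + (((W*W)*W)*W)/5 = -2 + ((W**2*W)*W)/5 = -2 + (W**3*W)/5 = -2 + W**4/5)
E(x, l) = 12 (E(x, l) = -3*(-4) = 12)
g = 2*I*sqrt(3) (g = sqrt(-12) = 2*I*sqrt(3) ≈ 3.4641*I)
O = -12 (O = -1*12 = -12)
(-111 + g*O)**2 = (-111 + (2*I*sqrt(3))*(-12))**2 = (-111 - 24*I*sqrt(3))**2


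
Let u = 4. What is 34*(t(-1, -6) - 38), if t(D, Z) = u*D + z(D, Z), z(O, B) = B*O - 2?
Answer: -1292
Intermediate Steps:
z(O, B) = -2 + B*O
t(D, Z) = -2 + 4*D + D*Z (t(D, Z) = 4*D + (-2 + Z*D) = 4*D + (-2 + D*Z) = -2 + 4*D + D*Z)
34*(t(-1, -6) - 38) = 34*((-2 + 4*(-1) - 1*(-6)) - 38) = 34*((-2 - 4 + 6) - 38) = 34*(0 - 38) = 34*(-38) = -1292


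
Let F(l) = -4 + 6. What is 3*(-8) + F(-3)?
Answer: -22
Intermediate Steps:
F(l) = 2
3*(-8) + F(-3) = 3*(-8) + 2 = -24 + 2 = -22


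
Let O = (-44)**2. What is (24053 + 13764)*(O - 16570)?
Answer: -553413978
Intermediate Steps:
O = 1936
(24053 + 13764)*(O - 16570) = (24053 + 13764)*(1936 - 16570) = 37817*(-14634) = -553413978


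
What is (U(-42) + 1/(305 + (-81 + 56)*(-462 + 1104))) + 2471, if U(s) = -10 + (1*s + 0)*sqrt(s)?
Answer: 38748444/15745 - 42*I*sqrt(42) ≈ 2461.0 - 272.19*I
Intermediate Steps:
U(s) = -10 + s**(3/2) (U(s) = -10 + (s + 0)*sqrt(s) = -10 + s*sqrt(s) = -10 + s**(3/2))
(U(-42) + 1/(305 + (-81 + 56)*(-462 + 1104))) + 2471 = ((-10 + (-42)**(3/2)) + 1/(305 + (-81 + 56)*(-462 + 1104))) + 2471 = ((-10 - 42*I*sqrt(42)) + 1/(305 - 25*642)) + 2471 = ((-10 - 42*I*sqrt(42)) + 1/(305 - 16050)) + 2471 = ((-10 - 42*I*sqrt(42)) + 1/(-15745)) + 2471 = ((-10 - 42*I*sqrt(42)) - 1/15745) + 2471 = (-157451/15745 - 42*I*sqrt(42)) + 2471 = 38748444/15745 - 42*I*sqrt(42)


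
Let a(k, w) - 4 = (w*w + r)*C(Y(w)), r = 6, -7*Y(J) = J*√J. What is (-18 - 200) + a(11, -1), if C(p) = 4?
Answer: -186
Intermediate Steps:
Y(J) = -J^(3/2)/7 (Y(J) = -J*√J/7 = -J^(3/2)/7)
a(k, w) = 28 + 4*w² (a(k, w) = 4 + (w*w + 6)*4 = 4 + (w² + 6)*4 = 4 + (6 + w²)*4 = 4 + (24 + 4*w²) = 28 + 4*w²)
(-18 - 200) + a(11, -1) = (-18 - 200) + (28 + 4*(-1)²) = -218 + (28 + 4*1) = -218 + (28 + 4) = -218 + 32 = -186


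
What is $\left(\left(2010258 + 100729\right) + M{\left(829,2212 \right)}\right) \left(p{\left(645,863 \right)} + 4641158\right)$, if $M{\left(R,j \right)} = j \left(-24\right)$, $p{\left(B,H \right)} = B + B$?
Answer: $9553689096752$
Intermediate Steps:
$p{\left(B,H \right)} = 2 B$
$M{\left(R,j \right)} = - 24 j$
$\left(\left(2010258 + 100729\right) + M{\left(829,2212 \right)}\right) \left(p{\left(645,863 \right)} + 4641158\right) = \left(\left(2010258 + 100729\right) - 53088\right) \left(2 \cdot 645 + 4641158\right) = \left(2110987 - 53088\right) \left(1290 + 4641158\right) = 2057899 \cdot 4642448 = 9553689096752$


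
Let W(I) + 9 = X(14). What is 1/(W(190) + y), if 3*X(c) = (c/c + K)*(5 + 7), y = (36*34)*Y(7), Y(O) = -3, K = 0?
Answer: -1/3677 ≈ -0.00027196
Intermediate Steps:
y = -3672 (y = (36*34)*(-3) = 1224*(-3) = -3672)
X(c) = 4 (X(c) = ((c/c + 0)*(5 + 7))/3 = ((1 + 0)*12)/3 = (1*12)/3 = (1/3)*12 = 4)
W(I) = -5 (W(I) = -9 + 4 = -5)
1/(W(190) + y) = 1/(-5 - 3672) = 1/(-3677) = -1/3677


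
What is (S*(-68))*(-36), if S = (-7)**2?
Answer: 119952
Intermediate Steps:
S = 49
(S*(-68))*(-36) = (49*(-68))*(-36) = -3332*(-36) = 119952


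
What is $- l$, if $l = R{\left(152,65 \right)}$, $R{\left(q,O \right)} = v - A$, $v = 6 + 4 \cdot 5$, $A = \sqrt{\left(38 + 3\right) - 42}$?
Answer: $-26 + i \approx -26.0 + 1.0 i$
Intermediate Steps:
$A = i$ ($A = \sqrt{41 - 42} = \sqrt{-1} = i \approx 1.0 i$)
$v = 26$ ($v = 6 + 20 = 26$)
$R{\left(q,O \right)} = 26 - i$
$l = 26 - i \approx 26.0 - 1.0 i$
$- l = - (26 - i) = -26 + i$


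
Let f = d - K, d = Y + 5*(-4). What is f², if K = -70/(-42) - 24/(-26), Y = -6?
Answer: 1243225/1521 ≈ 817.37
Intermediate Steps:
K = 101/39 (K = -70*(-1/42) - 24*(-1/26) = 5/3 + 12/13 = 101/39 ≈ 2.5897)
d = -26 (d = -6 + 5*(-4) = -6 - 20 = -26)
f = -1115/39 (f = -26 - 1*101/39 = -26 - 101/39 = -1115/39 ≈ -28.590)
f² = (-1115/39)² = 1243225/1521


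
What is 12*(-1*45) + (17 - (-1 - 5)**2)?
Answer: -559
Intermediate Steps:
12*(-1*45) + (17 - (-1 - 5)**2) = 12*(-45) + (17 - 1*(-6)**2) = -540 + (17 - 1*36) = -540 + (17 - 36) = -540 - 19 = -559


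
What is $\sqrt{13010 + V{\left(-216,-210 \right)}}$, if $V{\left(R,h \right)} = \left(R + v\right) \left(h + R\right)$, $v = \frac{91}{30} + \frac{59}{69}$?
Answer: $\frac{3 \sqrt{151895795}}{115} \approx 321.51$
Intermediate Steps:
$v = \frac{2683}{690}$ ($v = 91 \cdot \frac{1}{30} + 59 \cdot \frac{1}{69} = \frac{91}{30} + \frac{59}{69} = \frac{2683}{690} \approx 3.8884$)
$V{\left(R,h \right)} = \left(\frac{2683}{690} + R\right) \left(R + h\right)$ ($V{\left(R,h \right)} = \left(R + \frac{2683}{690}\right) \left(h + R\right) = \left(\frac{2683}{690} + R\right) \left(R + h\right)$)
$\sqrt{13010 + V{\left(-216,-210 \right)}} = \sqrt{13010 + \left(\left(-216\right)^{2} + \frac{2683}{690} \left(-216\right) + \frac{2683}{690} \left(-210\right) - -45360\right)} = \sqrt{13010 + \left(46656 - \frac{96588}{115} - \frac{18781}{23} + 45360\right)} = \sqrt{13010 + \frac{10391347}{115}} = \sqrt{\frac{11887497}{115}} = \frac{3 \sqrt{151895795}}{115}$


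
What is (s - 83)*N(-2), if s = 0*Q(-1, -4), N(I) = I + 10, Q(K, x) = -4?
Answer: -664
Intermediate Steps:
N(I) = 10 + I
s = 0 (s = 0*(-4) = 0)
(s - 83)*N(-2) = (0 - 83)*(10 - 2) = -83*8 = -664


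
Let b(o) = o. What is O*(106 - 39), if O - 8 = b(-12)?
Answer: -268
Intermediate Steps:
O = -4 (O = 8 - 12 = -4)
O*(106 - 39) = -4*(106 - 39) = -4*67 = -268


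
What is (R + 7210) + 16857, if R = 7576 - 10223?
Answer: 21420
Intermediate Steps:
R = -2647
(R + 7210) + 16857 = (-2647 + 7210) + 16857 = 4563 + 16857 = 21420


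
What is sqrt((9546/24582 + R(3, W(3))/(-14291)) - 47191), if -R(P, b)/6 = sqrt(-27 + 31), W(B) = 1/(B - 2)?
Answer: 14*I*sqrt(825385231443745919)/58550227 ≈ 217.23*I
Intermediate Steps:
W(B) = 1/(-2 + B)
R(P, b) = -12 (R(P, b) = -6*sqrt(-27 + 31) = -6*sqrt(4) = -6*2 = -12)
sqrt((9546/24582 + R(3, W(3))/(-14291)) - 47191) = sqrt((9546/24582 - 12/(-14291)) - 47191) = sqrt((9546*(1/24582) - 12*(-1/14291)) - 47191) = sqrt((1591/4097 + 12/14291) - 47191) = sqrt(22786145/58550227 - 47191) = sqrt(-2763020976212/58550227) = 14*I*sqrt(825385231443745919)/58550227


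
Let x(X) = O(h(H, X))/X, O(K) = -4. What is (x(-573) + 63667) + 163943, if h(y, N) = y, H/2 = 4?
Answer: 130420534/573 ≈ 2.2761e+5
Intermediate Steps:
H = 8 (H = 2*4 = 8)
x(X) = -4/X
(x(-573) + 63667) + 163943 = (-4/(-573) + 63667) + 163943 = (-4*(-1/573) + 63667) + 163943 = (4/573 + 63667) + 163943 = 36481195/573 + 163943 = 130420534/573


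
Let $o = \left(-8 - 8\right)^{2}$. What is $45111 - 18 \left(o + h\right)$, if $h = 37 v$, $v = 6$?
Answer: $36507$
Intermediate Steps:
$h = 222$ ($h = 37 \cdot 6 = 222$)
$o = 256$ ($o = \left(-16\right)^{2} = 256$)
$45111 - 18 \left(o + h\right) = 45111 - 18 \left(256 + 222\right) = 45111 - 8604 = 36507$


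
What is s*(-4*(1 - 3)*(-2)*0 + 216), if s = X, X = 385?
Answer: 83160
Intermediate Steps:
s = 385
s*(-4*(1 - 3)*(-2)*0 + 216) = 385*(-4*(1 - 3)*(-2)*0 + 216) = 385*(-(-8)*(-2)*0 + 216) = 385*(-4*4*0 + 216) = 385*(-16*0 + 216) = 385*(0 + 216) = 385*216 = 83160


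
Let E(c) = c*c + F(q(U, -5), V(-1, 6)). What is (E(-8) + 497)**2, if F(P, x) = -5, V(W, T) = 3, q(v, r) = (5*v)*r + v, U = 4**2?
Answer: 309136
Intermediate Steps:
U = 16
q(v, r) = v + 5*r*v (q(v, r) = 5*r*v + v = v + 5*r*v)
E(c) = -5 + c**2 (E(c) = c*c - 5 = c**2 - 5 = -5 + c**2)
(E(-8) + 497)**2 = ((-5 + (-8)**2) + 497)**2 = ((-5 + 64) + 497)**2 = (59 + 497)**2 = 556**2 = 309136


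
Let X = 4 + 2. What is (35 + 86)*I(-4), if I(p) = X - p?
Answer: 1210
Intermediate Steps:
X = 6
I(p) = 6 - p
(35 + 86)*I(-4) = (35 + 86)*(6 - 1*(-4)) = 121*(6 + 4) = 121*10 = 1210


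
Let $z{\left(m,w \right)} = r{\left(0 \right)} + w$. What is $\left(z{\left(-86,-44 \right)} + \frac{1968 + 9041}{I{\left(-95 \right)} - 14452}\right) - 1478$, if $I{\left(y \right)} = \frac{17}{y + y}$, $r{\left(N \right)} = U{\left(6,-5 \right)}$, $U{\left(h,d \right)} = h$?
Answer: $- \frac{4164871562}{2745897} \approx -1516.8$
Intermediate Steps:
$r{\left(N \right)} = 6$
$z{\left(m,w \right)} = 6 + w$
$I{\left(y \right)} = \frac{17}{2 y}$
$\left(z{\left(-86,-44 \right)} + \frac{1968 + 9041}{I{\left(-95 \right)} - 14452}\right) - 1478 = \left(\left(6 - 44\right) + \frac{1968 + 9041}{\frac{17}{2 \left(-95\right)} - 14452}\right) - 1478 = \left(-38 + \frac{11009}{\frac{17}{2} \left(- \frac{1}{95}\right) - 14452}\right) - 1478 = \left(-38 + \frac{11009}{- \frac{17}{190} - 14452}\right) - 1478 = \left(-38 + \frac{11009}{- \frac{2745897}{190}}\right) - 1478 = \left(-38 + 11009 \left(- \frac{190}{2745897}\right)\right) - 1478 = \left(-38 - \frac{2091710}{2745897}\right) - 1478 = - \frac{106435796}{2745897} - 1478 = - \frac{4164871562}{2745897}$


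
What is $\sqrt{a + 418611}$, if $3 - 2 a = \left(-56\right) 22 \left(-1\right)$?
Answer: $\frac{\sqrt{1671986}}{2} \approx 646.53$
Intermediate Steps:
$a = - \frac{1229}{2}$ ($a = \frac{3}{2} - \frac{\left(-56\right) 22 \left(-1\right)}{2} = \frac{3}{2} - \frac{\left(-1232\right) \left(-1\right)}{2} = \frac{3}{2} - 616 = - \frac{1229}{2} \approx -614.5$)
$\sqrt{a + 418611} = \sqrt{- \frac{1229}{2} + 418611} = \sqrt{\frac{835993}{2}} = \frac{\sqrt{1671986}}{2}$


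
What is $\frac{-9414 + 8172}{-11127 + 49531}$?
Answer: $- \frac{621}{19202} \approx -0.03234$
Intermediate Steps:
$\frac{-9414 + 8172}{-11127 + 49531} = - \frac{1242}{38404} = \left(-1242\right) \frac{1}{38404} = - \frac{621}{19202}$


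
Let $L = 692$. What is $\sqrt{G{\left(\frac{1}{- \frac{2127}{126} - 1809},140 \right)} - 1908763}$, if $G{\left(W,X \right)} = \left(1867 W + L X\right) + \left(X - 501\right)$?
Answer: $\frac{i \sqrt{10657624447778854}}{76687} \approx 1346.2 i$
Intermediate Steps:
$G{\left(W,X \right)} = -501 + 693 X + 1867 W$ ($G{\left(W,X \right)} = \left(1867 W + 692 X\right) + \left(X - 501\right) = \left(692 X + 1867 W\right) + \left(-501 + X\right) = -501 + 693 X + 1867 W$)
$\sqrt{G{\left(\frac{1}{- \frac{2127}{126} - 1809},140 \right)} - 1908763} = \sqrt{\left(-501 + 693 \cdot 140 + \frac{1867}{- \frac{2127}{126} - 1809}\right) - 1908763} = \sqrt{\left(-501 + 97020 + \frac{1867}{\left(-2127\right) \frac{1}{126} - 1809}\right) - 1908763} = \sqrt{\left(-501 + 97020 + \frac{1867}{- \frac{709}{42} - 1809}\right) - 1908763} = \sqrt{\left(-501 + 97020 + \frac{1867}{- \frac{76687}{42}}\right) - 1908763} = \sqrt{\left(-501 + 97020 + 1867 \left(- \frac{42}{76687}\right)\right) - 1908763} = \sqrt{\left(-501 + 97020 - \frac{78414}{76687}\right) - 1908763} = \sqrt{\frac{7401674139}{76687} - 1908763} = \sqrt{- \frac{138975634042}{76687}} = \frac{i \sqrt{10657624447778854}}{76687}$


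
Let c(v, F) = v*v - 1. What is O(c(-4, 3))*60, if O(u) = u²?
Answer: 13500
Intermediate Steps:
c(v, F) = -1 + v² (c(v, F) = v² - 1 = -1 + v²)
O(c(-4, 3))*60 = (-1 + (-4)²)²*60 = (-1 + 16)²*60 = 15²*60 = 225*60 = 13500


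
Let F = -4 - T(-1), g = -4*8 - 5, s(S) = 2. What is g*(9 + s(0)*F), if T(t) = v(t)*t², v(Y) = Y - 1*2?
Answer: -259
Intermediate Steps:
v(Y) = -2 + Y (v(Y) = Y - 2 = -2 + Y)
g = -37 (g = -32 - 5 = -37)
T(t) = t²*(-2 + t) (T(t) = (-2 + t)*t² = t²*(-2 + t))
F = -1 (F = -4 - (-1)²*(-2 - 1) = -4 - (-3) = -4 - 1*(-3) = -4 + 3 = -1)
g*(9 + s(0)*F) = -37*(9 + 2*(-1)) = -37*(9 - 2) = -37*7 = -259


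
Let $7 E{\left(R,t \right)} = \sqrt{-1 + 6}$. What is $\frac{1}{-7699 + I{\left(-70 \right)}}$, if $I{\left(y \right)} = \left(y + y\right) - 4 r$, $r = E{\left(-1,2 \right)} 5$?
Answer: $- \frac{384111}{3011044129} + \frac{140 \sqrt{5}}{3011044129} \approx -0.00012746$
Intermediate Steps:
$E{\left(R,t \right)} = \frac{\sqrt{5}}{7}$ ($E{\left(R,t \right)} = \frac{\sqrt{-1 + 6}}{7} = \frac{\sqrt{5}}{7}$)
$r = \frac{5 \sqrt{5}}{7}$ ($r = \frac{\sqrt{5}}{7} \cdot 5 = \frac{5 \sqrt{5}}{7} \approx 1.5972$)
$I{\left(y \right)} = 2 y - \frac{20 \sqrt{5}}{7}$ ($I{\left(y \right)} = \left(y + y\right) - 4 \frac{5 \sqrt{5}}{7} = 2 y - \frac{20 \sqrt{5}}{7}$)
$\frac{1}{-7699 + I{\left(-70 \right)}} = \frac{1}{-7699 - \left(140 + \frac{20 \sqrt{5}}{7}\right)} = \frac{1}{-7839 - \frac{20 \sqrt{5}}{7}}$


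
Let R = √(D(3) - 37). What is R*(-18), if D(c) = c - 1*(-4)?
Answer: -18*I*√30 ≈ -98.59*I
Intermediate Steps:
D(c) = 4 + c (D(c) = c + 4 = 4 + c)
R = I*√30 (R = √((4 + 3) - 37) = √(7 - 37) = √(-30) = I*√30 ≈ 5.4772*I)
R*(-18) = (I*√30)*(-18) = -18*I*√30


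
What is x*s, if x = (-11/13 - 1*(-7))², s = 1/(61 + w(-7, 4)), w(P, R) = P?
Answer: 3200/4563 ≈ 0.70129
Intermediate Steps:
s = 1/54 (s = 1/(61 - 7) = 1/54 ≈ 0.018519)
x = 6400/169 (x = (-11*1/13 + 7)² = (-11/13 + 7)² = (80/13)² = 6400/169 ≈ 37.870)
x*s = (6400/169)*(1/54) = 3200/4563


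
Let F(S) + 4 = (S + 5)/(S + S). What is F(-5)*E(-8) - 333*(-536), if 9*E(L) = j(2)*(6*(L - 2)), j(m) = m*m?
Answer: 535784/3 ≈ 1.7859e+5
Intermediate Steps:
j(m) = m²
F(S) = -4 + (5 + S)/(2*S) (F(S) = -4 + (S + 5)/(S + S) = -4 + (5 + S)/((2*S)) = -4 + (5 + S)*(1/(2*S)) = -4 + (5 + S)/(2*S))
E(L) = -16/3 + 8*L/3 (E(L) = (2²*(6*(L - 2)))/9 = (4*(6*(-2 + L)))/9 = (4*(-12 + 6*L))/9 = (-48 + 24*L)/9 = -16/3 + 8*L/3)
F(-5)*E(-8) - 333*(-536) = ((½)*(5 - 7*(-5))/(-5))*(-16/3 + (8/3)*(-8)) - 333*(-536) = ((½)*(-⅕)*(5 + 35))*(-16/3 - 64/3) + 178488 = ((½)*(-⅕)*40)*(-80/3) + 178488 = -4*(-80/3) + 178488 = 320/3 + 178488 = 535784/3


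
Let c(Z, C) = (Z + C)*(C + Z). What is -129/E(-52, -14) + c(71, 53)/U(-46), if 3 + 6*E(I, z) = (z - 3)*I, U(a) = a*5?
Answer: -6862138/101315 ≈ -67.731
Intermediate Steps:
c(Z, C) = (C + Z)**2 (c(Z, C) = (C + Z)*(C + Z) = (C + Z)**2)
U(a) = 5*a
E(I, z) = -1/2 + I*(-3 + z)/6 (E(I, z) = -1/2 + ((z - 3)*I)/6 = -1/2 + ((-3 + z)*I)/6 = -1/2 + (I*(-3 + z))/6 = -1/2 + I*(-3 + z)/6)
-129/E(-52, -14) + c(71, 53)/U(-46) = -129/(-1/2 - 1/2*(-52) + (1/6)*(-52)*(-14)) + (53 + 71)**2/((5*(-46))) = -129/(-1/2 + 26 + 364/3) + 124**2/(-230) = -129/881/6 + 15376*(-1/230) = -129*6/881 - 7688/115 = -774/881 - 7688/115 = -6862138/101315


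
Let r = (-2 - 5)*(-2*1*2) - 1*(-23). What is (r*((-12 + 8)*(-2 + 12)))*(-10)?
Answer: 20400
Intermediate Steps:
r = 51 (r = -(-14)*2 + 23 = -7*(-4) + 23 = 28 + 23 = 51)
(r*((-12 + 8)*(-2 + 12)))*(-10) = (51*((-12 + 8)*(-2 + 12)))*(-10) = (51*(-4*10))*(-10) = (51*(-40))*(-10) = -2040*(-10) = 20400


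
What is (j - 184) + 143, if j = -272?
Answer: -313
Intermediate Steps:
(j - 184) + 143 = (-272 - 184) + 143 = -456 + 143 = -313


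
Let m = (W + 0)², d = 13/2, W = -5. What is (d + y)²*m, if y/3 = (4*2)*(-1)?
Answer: 30625/4 ≈ 7656.3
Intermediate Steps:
d = 13/2 (d = 13*(½) = 13/2 ≈ 6.5000)
y = -24 (y = 3*((4*2)*(-1)) = 3*(8*(-1)) = 3*(-8) = -24)
m = 25 (m = (-5 + 0)² = (-5)² = 25)
(d + y)²*m = (13/2 - 24)²*25 = (-35/2)²*25 = (1225/4)*25 = 30625/4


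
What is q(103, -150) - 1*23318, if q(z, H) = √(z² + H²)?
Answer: -23318 + √33109 ≈ -23136.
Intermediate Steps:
q(z, H) = √(H² + z²)
q(103, -150) - 1*23318 = √((-150)² + 103²) - 1*23318 = √(22500 + 10609) - 23318 = √33109 - 23318 = -23318 + √33109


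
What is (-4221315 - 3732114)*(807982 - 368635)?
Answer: -3494315170863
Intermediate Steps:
(-4221315 - 3732114)*(807982 - 368635) = -7953429*439347 = -3494315170863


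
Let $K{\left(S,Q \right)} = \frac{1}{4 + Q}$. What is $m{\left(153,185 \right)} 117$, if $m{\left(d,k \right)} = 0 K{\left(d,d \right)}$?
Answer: $0$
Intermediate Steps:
$m{\left(d,k \right)} = 0$ ($m{\left(d,k \right)} = \frac{0}{4 + d} = 0$)
$m{\left(153,185 \right)} 117 = 0 \cdot 117 = 0$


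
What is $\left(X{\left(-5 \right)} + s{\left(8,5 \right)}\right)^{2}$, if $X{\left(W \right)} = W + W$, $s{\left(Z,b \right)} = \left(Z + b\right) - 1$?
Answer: $4$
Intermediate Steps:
$s{\left(Z,b \right)} = -1 + Z + b$
$X{\left(W \right)} = 2 W$
$\left(X{\left(-5 \right)} + s{\left(8,5 \right)}\right)^{2} = \left(2 \left(-5\right) + \left(-1 + 8 + 5\right)\right)^{2} = \left(-10 + 12\right)^{2} = 2^{2} = 4$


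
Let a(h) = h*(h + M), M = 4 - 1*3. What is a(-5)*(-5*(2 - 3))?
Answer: 100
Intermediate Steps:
M = 1 (M = 4 - 3 = 1)
a(h) = h*(1 + h) (a(h) = h*(h + 1) = h*(1 + h))
a(-5)*(-5*(2 - 3)) = (-5*(1 - 5))*(-5*(2 - 3)) = (-5*(-4))*(-5*(-1)) = 20*5 = 100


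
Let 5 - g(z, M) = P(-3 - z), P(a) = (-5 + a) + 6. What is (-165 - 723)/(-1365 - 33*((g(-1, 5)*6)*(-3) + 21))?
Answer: -148/251 ≈ -0.58964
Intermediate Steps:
P(a) = 1 + a
g(z, M) = 7 + z (g(z, M) = 5 - (1 + (-3 - z)) = 5 - (-2 - z) = 5 + (2 + z) = 7 + z)
(-165 - 723)/(-1365 - 33*((g(-1, 5)*6)*(-3) + 21)) = (-165 - 723)/(-1365 - 33*(((7 - 1)*6)*(-3) + 21)) = -888/(-1365 - 33*((6*6)*(-3) + 21)) = -888/(-1365 - 33*(36*(-3) + 21)) = -888/(-1365 - 33*(-108 + 21)) = -888/(-1365 - 33*(-87)) = -888/(-1365 + 2871) = -888/1506 = -888*1/1506 = -148/251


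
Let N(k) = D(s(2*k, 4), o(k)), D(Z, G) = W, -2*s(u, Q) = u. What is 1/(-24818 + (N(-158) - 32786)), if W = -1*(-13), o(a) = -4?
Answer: -1/57591 ≈ -1.7364e-5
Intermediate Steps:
s(u, Q) = -u/2
W = 13
D(Z, G) = 13
N(k) = 13
1/(-24818 + (N(-158) - 32786)) = 1/(-24818 + (13 - 32786)) = 1/(-24818 - 32773) = 1/(-57591) = -1/57591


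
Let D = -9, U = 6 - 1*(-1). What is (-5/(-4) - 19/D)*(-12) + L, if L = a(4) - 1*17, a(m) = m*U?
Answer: -88/3 ≈ -29.333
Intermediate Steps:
U = 7 (U = 6 + 1 = 7)
a(m) = 7*m (a(m) = m*7 = 7*m)
L = 11 (L = 7*4 - 1*17 = 28 - 17 = 11)
(-5/(-4) - 19/D)*(-12) + L = (-5/(-4) - 19/(-9))*(-12) + 11 = (-5*(-1/4) - 19*(-1/9))*(-12) + 11 = (5/4 + 19/9)*(-12) + 11 = (121/36)*(-12) + 11 = -121/3 + 11 = -88/3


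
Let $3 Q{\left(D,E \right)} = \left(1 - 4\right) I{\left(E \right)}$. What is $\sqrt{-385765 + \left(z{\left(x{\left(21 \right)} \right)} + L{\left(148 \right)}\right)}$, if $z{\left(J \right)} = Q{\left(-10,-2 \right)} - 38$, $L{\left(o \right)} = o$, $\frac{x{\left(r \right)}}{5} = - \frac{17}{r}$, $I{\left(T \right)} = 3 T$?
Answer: $i \sqrt{385649} \approx 621.01 i$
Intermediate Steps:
$Q{\left(D,E \right)} = - 3 E$ ($Q{\left(D,E \right)} = \frac{\left(1 - 4\right) 3 E}{3} = \frac{\left(-3\right) 3 E}{3} = \frac{\left(-9\right) E}{3} = - 3 E$)
$x{\left(r \right)} = - \frac{85}{r}$ ($x{\left(r \right)} = 5 \left(- \frac{17}{r}\right) = - \frac{85}{r}$)
$z{\left(J \right)} = -32$ ($z{\left(J \right)} = \left(-3\right) \left(-2\right) - 38 = 6 - 38 = -32$)
$\sqrt{-385765 + \left(z{\left(x{\left(21 \right)} \right)} + L{\left(148 \right)}\right)} = \sqrt{-385765 + \left(-32 + 148\right)} = \sqrt{-385765 + 116} = \sqrt{-385649} = i \sqrt{385649}$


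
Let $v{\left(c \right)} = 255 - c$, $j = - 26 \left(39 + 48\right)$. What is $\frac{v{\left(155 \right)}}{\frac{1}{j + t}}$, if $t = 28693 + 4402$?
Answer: $3083300$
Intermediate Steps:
$j = -2262$ ($j = \left(-26\right) 87 = -2262$)
$t = 33095$
$\frac{v{\left(155 \right)}}{\frac{1}{j + t}} = \frac{255 - 155}{\frac{1}{-2262 + 33095}} = \frac{255 - 155}{\frac{1}{30833}} = 100 \frac{1}{\frac{1}{30833}} = 100 \cdot 30833 = 3083300$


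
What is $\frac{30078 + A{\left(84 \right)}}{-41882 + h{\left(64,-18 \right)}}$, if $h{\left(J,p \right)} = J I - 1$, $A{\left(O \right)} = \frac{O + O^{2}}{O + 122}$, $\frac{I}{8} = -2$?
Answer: $- \frac{3101604}{4419421} \approx -0.70181$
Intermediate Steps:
$I = -16$ ($I = 8 \left(-2\right) = -16$)
$A{\left(O \right)} = \frac{O + O^{2}}{122 + O}$
$h{\left(J,p \right)} = -1 - 16 J$ ($h{\left(J,p \right)} = J \left(-16\right) - 1 = - 16 J - 1 = -1 - 16 J$)
$\frac{30078 + A{\left(84 \right)}}{-41882 + h{\left(64,-18 \right)}} = \frac{30078 + \frac{84 \left(1 + 84\right)}{122 + 84}}{-41882 - 1025} = \frac{30078 + 84 \cdot \frac{1}{206} \cdot 85}{-41882 - 1025} = \frac{30078 + \frac{3570}{103}}{-42907} = \frac{3101604}{103} \left(- \frac{1}{42907}\right) = - \frac{3101604}{4419421}$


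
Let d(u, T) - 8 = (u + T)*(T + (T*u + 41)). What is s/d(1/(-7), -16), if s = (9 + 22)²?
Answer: -47089/21191 ≈ -2.2221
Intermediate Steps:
d(u, T) = 8 + (T + u)*(41 + T + T*u) (d(u, T) = 8 + (u + T)*(T + (T*u + 41)) = 8 + (T + u)*(T + (41 + T*u)) = 8 + (T + u)*(41 + T + T*u))
s = 961 (s = 31² = 961)
s/d(1/(-7), -16) = 961/(8 + (-16)² + 41*(-16) + 41/(-7) - 16/(-7) - 16*(1/(-7))² + (-16)²/(-7)) = 961/(8 + 256 - 656 + 41*(-⅐) - 16*(-⅐) - 16*(-⅐)² - ⅐*256) = 961/(8 + 256 - 656 - 41/7 + 16/7 - 16*1/49 - 256/7) = 961/(8 + 256 - 656 - 41/7 + 16/7 - 16/49 - 256/7) = 961/(-21191/49) = 961*(-49/21191) = -47089/21191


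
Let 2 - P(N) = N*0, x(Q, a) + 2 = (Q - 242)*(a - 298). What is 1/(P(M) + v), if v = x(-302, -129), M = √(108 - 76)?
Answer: 1/232288 ≈ 4.3050e-6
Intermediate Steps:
x(Q, a) = -2 + (-298 + a)*(-242 + Q) (x(Q, a) = -2 + (Q - 242)*(a - 298) = -2 + (-242 + Q)*(-298 + a) = -2 + (-298 + a)*(-242 + Q))
M = 4*√2 (M = √32 = 4*√2 ≈ 5.6569)
P(N) = 2 (P(N) = 2 - N*0 = 2 - 1*0 = 2 + 0 = 2)
v = 232286 (v = 72114 - 298*(-302) - 242*(-129) - 302*(-129) = 72114 + 89996 + 31218 + 38958 = 232286)
1/(P(M) + v) = 1/(2 + 232286) = 1/232288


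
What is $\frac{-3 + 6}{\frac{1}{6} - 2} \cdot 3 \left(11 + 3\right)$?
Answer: $- \frac{756}{11} \approx -68.727$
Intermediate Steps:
$\frac{-3 + 6}{\frac{1}{6} - 2} \cdot 3 \left(11 + 3\right) = \frac{3}{\frac{1}{6} - 2} \cdot 3 \cdot 14 = \frac{3}{- \frac{11}{6}} \cdot 3 \cdot 14 = 3 \left(- \frac{6}{11}\right) 3 \cdot 14 = \left(- \frac{18}{11}\right) 3 \cdot 14 = \left(- \frac{54}{11}\right) 14 = - \frac{756}{11}$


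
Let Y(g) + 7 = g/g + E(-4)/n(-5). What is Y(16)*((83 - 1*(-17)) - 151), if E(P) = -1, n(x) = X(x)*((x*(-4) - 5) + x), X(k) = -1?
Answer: 3009/10 ≈ 300.90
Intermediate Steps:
n(x) = 5 + 3*x (n(x) = -((x*(-4) - 5) + x) = -((-4*x - 5) + x) = -((-5 - 4*x) + x) = -(-5 - 3*x) = 5 + 3*x)
Y(g) = -59/10 (Y(g) = -7 + (g/g - 1/(5 + 3*(-5))) = -7 + (1 - 1/(5 - 15)) = -7 + (1 - 1/(-10)) = -7 + (1 - 1*(-1/10)) = -7 + (1 + 1/10) = -7 + 11/10 = -59/10)
Y(16)*((83 - 1*(-17)) - 151) = -59*((83 - 1*(-17)) - 151)/10 = -59*((83 + 17) - 151)/10 = -59*(100 - 151)/10 = -59/10*(-51) = 3009/10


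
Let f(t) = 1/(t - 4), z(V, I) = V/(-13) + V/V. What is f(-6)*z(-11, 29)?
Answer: -12/65 ≈ -0.18462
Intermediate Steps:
z(V, I) = 1 - V/13 (z(V, I) = V*(-1/13) + 1 = -V/13 + 1 = 1 - V/13)
f(t) = 1/(-4 + t)
f(-6)*z(-11, 29) = (1 - 1/13*(-11))/(-4 - 6) = (1 + 11/13)/(-10) = -⅒*24/13 = -12/65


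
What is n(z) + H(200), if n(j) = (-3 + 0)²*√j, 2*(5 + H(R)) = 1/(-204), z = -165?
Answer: -2041/408 + 9*I*√165 ≈ -5.0024 + 115.61*I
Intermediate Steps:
H(R) = -2041/408 (H(R) = -5 + (½)/(-204) = -5 + (½)*(-1/204) = -5 - 1/408 = -2041/408)
n(j) = 9*√j (n(j) = (-3)²*√j = 9*√j)
n(z) + H(200) = 9*√(-165) - 2041/408 = 9*(I*√165) - 2041/408 = 9*I*√165 - 2041/408 = -2041/408 + 9*I*√165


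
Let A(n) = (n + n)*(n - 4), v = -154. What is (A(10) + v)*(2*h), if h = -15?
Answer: 1020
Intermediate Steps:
A(n) = 2*n*(-4 + n) (A(n) = (2*n)*(-4 + n) = 2*n*(-4 + n))
(A(10) + v)*(2*h) = (2*10*(-4 + 10) - 154)*(2*(-15)) = (2*10*6 - 154)*(-30) = (120 - 154)*(-30) = -34*(-30) = 1020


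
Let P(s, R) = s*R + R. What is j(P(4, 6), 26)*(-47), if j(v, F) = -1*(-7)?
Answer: -329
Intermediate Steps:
P(s, R) = R + R*s (P(s, R) = R*s + R = R + R*s)
j(v, F) = 7
j(P(4, 6), 26)*(-47) = 7*(-47) = -329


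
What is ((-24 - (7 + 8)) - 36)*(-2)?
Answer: 150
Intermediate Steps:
((-24 - (7 + 8)) - 36)*(-2) = ((-24 - 1*15) - 36)*(-2) = ((-24 - 15) - 36)*(-2) = (-39 - 36)*(-2) = -75*(-2) = 150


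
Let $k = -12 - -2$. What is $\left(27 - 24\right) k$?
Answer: $-30$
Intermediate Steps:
$k = -10$ ($k = -12 + 2 = -10$)
$\left(27 - 24\right) k = \left(27 - 24\right) \left(-10\right) = 3 \left(-10\right) = -30$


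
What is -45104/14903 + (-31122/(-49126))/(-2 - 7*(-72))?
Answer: -79418378503/26251902754 ≈ -3.0252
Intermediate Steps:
-45104/14903 + (-31122/(-49126))/(-2 - 7*(-72)) = -45104*1/14903 + (-31122*(-1/49126))/(-2 + 504) = -45104/14903 + (2223/3509)/502 = -45104/14903 + (2223/3509)*(1/502) = -45104/14903 + 2223/1761518 = -79418378503/26251902754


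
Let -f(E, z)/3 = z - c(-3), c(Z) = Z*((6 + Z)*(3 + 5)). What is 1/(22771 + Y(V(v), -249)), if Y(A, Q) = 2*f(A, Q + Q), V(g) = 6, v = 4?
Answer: 1/25327 ≈ 3.9484e-5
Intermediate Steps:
c(Z) = Z*(48 + 8*Z) (c(Z) = Z*((6 + Z)*8) = Z*(48 + 8*Z))
f(E, z) = -216 - 3*z (f(E, z) = -3*(z - 8*(-3)*(6 - 3)) = -3*(z - 8*(-3)*3) = -3*(z - 1*(-72)) = -3*(z + 72) = -3*(72 + z) = -216 - 3*z)
Y(A, Q) = -432 - 12*Q (Y(A, Q) = 2*(-216 - 3*(Q + Q)) = 2*(-216 - 6*Q) = -432 - 12*Q)
1/(22771 + Y(V(v), -249)) = 1/(22771 + (-432 - 12*(-249))) = 1/(22771 + (-432 + 2988)) = 1/(22771 + 2556) = 1/25327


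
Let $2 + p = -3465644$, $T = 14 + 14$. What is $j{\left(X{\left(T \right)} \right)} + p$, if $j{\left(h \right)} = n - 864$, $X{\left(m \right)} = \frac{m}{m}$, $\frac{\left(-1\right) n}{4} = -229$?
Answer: $-3465594$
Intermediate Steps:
$T = 28$
$p = -3465646$ ($p = -2 - 3465644 = -3465646$)
$n = 916$ ($n = \left(-4\right) \left(-229\right) = 916$)
$X{\left(m \right)} = 1$
$j{\left(h \right)} = 52$ ($j{\left(h \right)} = 916 - 864 = 52$)
$j{\left(X{\left(T \right)} \right)} + p = 52 - 3465646 = -3465594$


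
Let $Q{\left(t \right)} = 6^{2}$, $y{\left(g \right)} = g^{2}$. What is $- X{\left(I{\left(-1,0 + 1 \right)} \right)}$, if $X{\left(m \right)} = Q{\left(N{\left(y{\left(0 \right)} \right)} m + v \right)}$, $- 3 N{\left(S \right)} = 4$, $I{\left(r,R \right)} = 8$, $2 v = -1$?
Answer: $-36$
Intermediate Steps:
$v = - \frac{1}{2}$ ($v = \frac{1}{2} \left(-1\right) = - \frac{1}{2} \approx -0.5$)
$N{\left(S \right)} = - \frac{4}{3}$ ($N{\left(S \right)} = \left(- \frac{1}{3}\right) 4 = - \frac{4}{3}$)
$Q{\left(t \right)} = 36$
$X{\left(m \right)} = 36$
$- X{\left(I{\left(-1,0 + 1 \right)} \right)} = \left(-1\right) 36 = -36$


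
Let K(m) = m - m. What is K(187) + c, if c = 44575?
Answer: 44575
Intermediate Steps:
K(m) = 0
K(187) + c = 0 + 44575 = 44575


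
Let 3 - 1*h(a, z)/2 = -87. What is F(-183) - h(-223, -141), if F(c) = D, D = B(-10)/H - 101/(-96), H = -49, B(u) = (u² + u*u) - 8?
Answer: -860203/4704 ≈ -182.87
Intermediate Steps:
B(u) = -8 + 2*u² (B(u) = (u² + u²) - 8 = 2*u² - 8 = -8 + 2*u²)
D = -13483/4704 (D = (-8 + 2*(-10)²)/(-49) - 101/(-96) = (-8 + 2*100)*(-1/49) - 101*(-1/96) = (-8 + 200)*(-1/49) + 101/96 = 192*(-1/49) + 101/96 = -192/49 + 101/96 = -13483/4704 ≈ -2.8663)
F(c) = -13483/4704
h(a, z) = 180 (h(a, z) = 6 - 2*(-87) = 6 + 174 = 180)
F(-183) - h(-223, -141) = -13483/4704 - 1*180 = -13483/4704 - 180 = -860203/4704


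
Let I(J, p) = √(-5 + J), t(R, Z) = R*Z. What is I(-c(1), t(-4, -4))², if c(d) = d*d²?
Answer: -6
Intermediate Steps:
c(d) = d³
I(-c(1), t(-4, -4))² = (√(-5 - 1*1³))² = (√(-5 - 1*1))² = (√(-5 - 1))² = (√(-6))² = (I*√6)² = -6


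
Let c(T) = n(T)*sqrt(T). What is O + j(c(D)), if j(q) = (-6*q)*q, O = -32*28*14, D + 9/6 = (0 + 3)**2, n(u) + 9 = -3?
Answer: -19024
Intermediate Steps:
n(u) = -12 (n(u) = -9 - 3 = -12)
D = 15/2 (D = -3/2 + (0 + 3)**2 = -3/2 + 3**2 = -3/2 + 9 = 15/2 ≈ 7.5000)
c(T) = -12*sqrt(T)
O = -12544 (O = -896*14 = -12544)
j(q) = -6*q**2
O + j(c(D)) = -12544 - 6*(-6*sqrt(30))**2 = -12544 - 6*1080 = -12544 - 6480 = -19024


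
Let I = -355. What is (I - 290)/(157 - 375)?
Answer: 645/218 ≈ 2.9587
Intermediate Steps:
(I - 290)/(157 - 375) = (-355 - 290)/(157 - 375) = -645/(-218) = -645*(-1/218) = 645/218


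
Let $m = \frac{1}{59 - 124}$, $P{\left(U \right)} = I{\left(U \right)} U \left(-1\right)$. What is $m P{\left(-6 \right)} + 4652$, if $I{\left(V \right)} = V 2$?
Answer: $\frac{302452}{65} \approx 4653.1$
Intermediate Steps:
$I{\left(V \right)} = 2 V$
$P{\left(U \right)} = - 2 U^{2}$ ($P{\left(U \right)} = 2 U U \left(-1\right) = 2 U^{2} \left(-1\right) = - 2 U^{2}$)
$m = - \frac{1}{65}$ ($m = \frac{1}{-65} = - \frac{1}{65} \approx -0.015385$)
$m P{\left(-6 \right)} + 4652 = - \frac{\left(-2\right) \left(-6\right)^{2}}{65} + 4652 = - \frac{\left(-2\right) 36}{65} + 4652 = \left(- \frac{1}{65}\right) \left(-72\right) + 4652 = \frac{72}{65} + 4652 = \frac{302452}{65}$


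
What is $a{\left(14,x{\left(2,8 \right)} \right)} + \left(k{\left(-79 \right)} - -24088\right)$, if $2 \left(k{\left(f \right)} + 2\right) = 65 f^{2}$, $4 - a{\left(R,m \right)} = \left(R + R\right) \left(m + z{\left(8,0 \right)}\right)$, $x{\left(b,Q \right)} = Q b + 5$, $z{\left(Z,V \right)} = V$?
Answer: $\frac{452669}{2} \approx 2.2633 \cdot 10^{5}$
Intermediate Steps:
$x{\left(b,Q \right)} = 5 + Q b$
$a{\left(R,m \right)} = 4 - 2 R m$ ($a{\left(R,m \right)} = 4 - \left(R + R\right) \left(m + 0\right) = 4 - 2 R m$)
$k{\left(f \right)} = -2 + \frac{65 f^{2}}{2}$
$a{\left(14,x{\left(2,8 \right)} \right)} + \left(k{\left(-79 \right)} - -24088\right) = \left(4 - 28 \left(5 + 8 \cdot 2\right)\right) - \left(-24086 - \frac{405665}{2}\right) = \left(4 - 28 \left(5 + 16\right)\right) + \left(\left(-2 + \frac{65}{2} \cdot 6241\right) + 24088\right) = \left(4 - 28 \cdot 21\right) + \left(\left(-2 + \frac{405665}{2}\right) + 24088\right) = \left(4 - 588\right) + \left(\frac{405661}{2} + 24088\right) = -584 + \frac{453837}{2} = \frac{452669}{2}$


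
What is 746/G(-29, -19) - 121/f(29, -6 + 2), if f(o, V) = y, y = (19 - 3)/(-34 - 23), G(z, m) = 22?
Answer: 81835/176 ≈ 464.97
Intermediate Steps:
y = -16/57 (y = 16/(-57) = 16*(-1/57) = -16/57 ≈ -0.28070)
f(o, V) = -16/57
746/G(-29, -19) - 121/f(29, -6 + 2) = 746/22 - 121/(-16/57) = 746*(1/22) - 121*(-57/16) = 373/11 + 6897/16 = 81835/176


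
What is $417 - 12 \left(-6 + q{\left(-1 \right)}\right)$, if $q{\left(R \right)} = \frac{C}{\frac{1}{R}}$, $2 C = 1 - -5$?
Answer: $525$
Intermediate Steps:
$C = 3$ ($C = \frac{1 - -5}{2} = \frac{1 + 5}{2} = \frac{1}{2} \cdot 6 = 3$)
$q{\left(R \right)} = 3 R$ ($q{\left(R \right)} = \frac{3}{\frac{1}{R}} = 3 R$)
$417 - 12 \left(-6 + q{\left(-1 \right)}\right) = 417 - 12 \left(-6 + 3 \left(-1\right)\right) = 417 - 12 \left(-6 - 3\right) = 417 - 12 \left(-9\right) = 417 - -108 = 417 + 108 = 525$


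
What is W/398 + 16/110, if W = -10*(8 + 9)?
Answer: -3083/10945 ≈ -0.28168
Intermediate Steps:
W = -170 (W = -10*17 = -170)
W/398 + 16/110 = -170/398 + 16/110 = -170*1/398 + 16*(1/110) = -85/199 + 8/55 = -3083/10945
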